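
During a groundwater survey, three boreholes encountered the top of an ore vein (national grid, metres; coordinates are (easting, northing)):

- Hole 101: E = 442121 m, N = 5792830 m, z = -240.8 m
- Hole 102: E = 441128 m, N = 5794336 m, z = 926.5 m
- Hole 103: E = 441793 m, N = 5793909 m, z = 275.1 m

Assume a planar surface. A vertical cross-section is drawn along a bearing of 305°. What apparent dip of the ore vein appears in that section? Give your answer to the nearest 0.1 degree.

39.1°

Let the plane be z = a·E + b·N + c.
Hole 102−Hole 101: −993a + 1506b = 1167.3;  Hole 103−Hole 101: −328a + 1079b = 515.9.
Solving gives a = −0.83565, b = 0.22410.
Unit vector along 305° is (sin 305°, cos 305°) = (-0.8192, 0.5736).
Slope in that direction = a·(-0.8192) + b·(0.5736) = 0.81307.
Apparent dip = arctan|0.81307| = 39.1° (true dip is 40.9°, so apparent ≤ true as expected).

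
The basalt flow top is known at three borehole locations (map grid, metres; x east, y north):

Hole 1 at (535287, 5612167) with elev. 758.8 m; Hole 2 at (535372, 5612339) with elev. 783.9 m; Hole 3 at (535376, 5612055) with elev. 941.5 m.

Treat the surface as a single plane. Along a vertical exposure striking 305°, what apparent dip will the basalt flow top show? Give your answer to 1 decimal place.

55.2°

Let the plane be z = a·x + b·y + c.
Hole 2−Hole 1: 85a + 172b = 25.1;  Hole 3−Hole 1: 89a − 112b = 182.7.
Solving gives a = 1.37891, b = −0.53551.
Unit vector along 305° is (sin 305°, cos 305°) = (-0.8192, 0.5736).
Slope in that direction = a·(-0.8192) + b·(0.5736) = −1.43669.
Apparent dip = arctan|1.43669| = 55.2° (true dip is 55.9°, so apparent ≤ true as expected).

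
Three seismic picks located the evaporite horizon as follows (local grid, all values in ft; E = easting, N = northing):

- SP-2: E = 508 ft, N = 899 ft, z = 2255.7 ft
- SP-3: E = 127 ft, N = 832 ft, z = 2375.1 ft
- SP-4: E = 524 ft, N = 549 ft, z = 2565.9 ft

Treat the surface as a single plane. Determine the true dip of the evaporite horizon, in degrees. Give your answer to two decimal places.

42.21°

Let the plane be z = a·E + b·N + c.
SP-3−SP-2: −381a − 67b = 119.4;  SP-4−SP-2: 16a − 350b = 310.2.
Solving gives a = −0.15627, b = −0.89343.
Gradient magnitude |∇z| = √(a² + b²) = √(0.02442 + 0.79822) = 0.90699.
True dip = arctan(0.90699) = 42.21°, dipping toward N (azimuth ≈ 010°).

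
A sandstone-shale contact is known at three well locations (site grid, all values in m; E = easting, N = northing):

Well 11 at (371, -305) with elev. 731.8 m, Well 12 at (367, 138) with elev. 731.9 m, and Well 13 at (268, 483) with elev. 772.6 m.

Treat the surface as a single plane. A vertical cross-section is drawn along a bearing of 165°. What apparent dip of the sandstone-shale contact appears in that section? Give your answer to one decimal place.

6.1°

Let the plane be z = a·E + b·N + c.
Well 12−Well 11: −4a + 443b = 0.1;  Well 13−Well 11: −103a + 788b = 40.8.
Solving gives a = −0.42366, b = −0.00360.
Unit vector along 165° is (sin 165°, cos 165°) = (0.2588, -0.9659).
Slope in that direction = a·(0.2588) + b·(-0.9659) = −0.10617.
Apparent dip = arctan|0.10617| = 6.1° (true dip is 23.0°, so apparent ≤ true as expected).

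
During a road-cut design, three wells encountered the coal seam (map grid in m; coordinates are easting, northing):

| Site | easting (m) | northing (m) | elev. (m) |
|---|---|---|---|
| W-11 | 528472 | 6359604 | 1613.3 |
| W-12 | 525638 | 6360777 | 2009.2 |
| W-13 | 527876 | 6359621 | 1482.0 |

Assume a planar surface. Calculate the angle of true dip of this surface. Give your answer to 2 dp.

Let the plane be z = a·easting + b·northing + c.
W-12−W-11: −2834a + 1173b = 395.9;  W-13−W-11: −596a + 17b = −131.3.
Solving gives a = 0.24695, b = 0.93414.
Gradient magnitude |∇z| = √(a² + b²) = √(0.06098 + 0.87262) = 0.96623.
True dip = arctan(0.96623) = 44.02°, dipping toward SSW (azimuth ≈ 195°).

44.02°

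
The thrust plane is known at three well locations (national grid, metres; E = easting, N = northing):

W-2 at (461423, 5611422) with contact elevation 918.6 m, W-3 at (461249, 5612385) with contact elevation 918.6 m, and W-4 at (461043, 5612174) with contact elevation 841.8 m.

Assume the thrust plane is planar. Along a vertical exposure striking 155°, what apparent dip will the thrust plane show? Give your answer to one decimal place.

4.7°

Let the plane be z = a·E + b·N + c.
W-3−W-2: −174a + 963b = 0;  W-4−W-2: −380a + 752b = −76.8.
Solving gives a = 0.31459, b = 0.05684.
Unit vector along 155° is (sin 155°, cos 155°) = (0.4226, -0.9063).
Slope in that direction = a·(0.4226) + b·(-0.9063) = 0.08144.
Apparent dip = arctan|0.08144| = 4.7° (true dip is 17.7°, so apparent ≤ true as expected).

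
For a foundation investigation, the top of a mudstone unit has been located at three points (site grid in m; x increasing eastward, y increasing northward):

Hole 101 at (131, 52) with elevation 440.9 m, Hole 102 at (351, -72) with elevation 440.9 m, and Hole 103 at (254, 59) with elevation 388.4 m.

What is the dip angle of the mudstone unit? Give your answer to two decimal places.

Let the plane be z = a·x + b·y + c.
Hole 102−Hole 101: 220a − 124b = 0;  Hole 103−Hole 101: 123a + 7b = −52.5.
Solving gives a = −0.38768, b = −0.68783.
Gradient magnitude |∇z| = √(a² + b²) = √(0.15030 + 0.47311) = 0.78956.
True dip = arctan(0.78956) = 38.29°, dipping toward NNE (azimuth ≈ 029°).

38.29°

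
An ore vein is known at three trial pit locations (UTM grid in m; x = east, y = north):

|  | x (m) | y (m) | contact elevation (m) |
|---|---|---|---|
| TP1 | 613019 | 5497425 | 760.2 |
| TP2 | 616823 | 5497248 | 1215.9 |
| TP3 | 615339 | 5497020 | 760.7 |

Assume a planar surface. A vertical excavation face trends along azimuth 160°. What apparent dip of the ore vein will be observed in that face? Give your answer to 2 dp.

39.41°

Two edge vectors: TP1→TP2 = (3804, -177, 455.7), TP1→TP3 = (2320, -405, 0.5).
Normal n = (TP1→TP2) × (TP1→TP3) = (184470, 1055322, -1129980).
So ∂z/∂x = −n_x/n_z = 0.16325 and ∂z/∂y = −n_y/n_z = 0.93393.
Unit vector along 160° is (sin 160°, cos 160°) = (0.3420, -0.9397).
Slope in that direction = a·(0.3420) + b·(-0.9397) = −0.82177.
Apparent dip = arctan|0.82177| = 39.41° (true dip is 43.5°, so apparent ≤ true as expected).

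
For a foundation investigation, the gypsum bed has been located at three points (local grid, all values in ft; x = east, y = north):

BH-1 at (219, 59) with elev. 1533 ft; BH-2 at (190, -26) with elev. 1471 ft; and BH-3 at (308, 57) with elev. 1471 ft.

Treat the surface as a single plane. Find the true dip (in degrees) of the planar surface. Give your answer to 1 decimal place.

49.6°

Two edge vectors: BH-1→BH-2 = (-29, -85, -62), BH-1→BH-3 = (89, -2, -62).
Normal n = (BH-1→BH-2) × (BH-1→BH-3) = (5146, -7316, 7623).
So ∂z/∂x = −n_x/n_z = −0.67506 and ∂z/∂y = −n_y/n_z = 0.95973.
Gradient magnitude |∇z| = √(a² + b²) = √(0.45571 + 0.92108) = 1.17336.
True dip = arctan(1.17336) = 49.6°, dipping toward SE (azimuth ≈ 145°).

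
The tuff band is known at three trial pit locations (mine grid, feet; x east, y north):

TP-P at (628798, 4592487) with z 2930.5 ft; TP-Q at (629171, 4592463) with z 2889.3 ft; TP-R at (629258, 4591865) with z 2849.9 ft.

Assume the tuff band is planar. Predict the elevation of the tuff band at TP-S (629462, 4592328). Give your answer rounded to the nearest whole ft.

2851 ft

Let the plane be z = a·x + b·y + c.
TP-Q−TP-P: 373a − 24b = −41.2;  TP-R−TP-P: 460a − 622b = −80.6.
Solving gives a = −0.10722012, b = 0.05028737.
Then c = 2930.5 − a·628798 − b·4592487 = −160593.82.
At (629462, 4592328): z = −67491.0 + 230936.1 − 160593.82 = 2851.3 ft.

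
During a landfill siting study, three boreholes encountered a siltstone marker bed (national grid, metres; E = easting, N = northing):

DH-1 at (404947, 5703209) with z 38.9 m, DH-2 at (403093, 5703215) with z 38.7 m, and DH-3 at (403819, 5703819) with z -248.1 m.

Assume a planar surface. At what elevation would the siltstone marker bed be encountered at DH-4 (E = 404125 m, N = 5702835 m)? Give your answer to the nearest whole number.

Two edge vectors: DH-1→DH-2 = (-1854, 6, -0.2), DH-1→DH-3 = (-1128, 610, -287).
Normal n = (DH-1→DH-2) × (DH-1→DH-3) = (-1600, -531872.4, -1124172).
So ∂z/∂E = −n_x/n_z = −0.00142327 and ∂z/∂N = −n_y/n_z = −0.47312369.
Intercept c from DH-1: 38.9 + 576.35 + 2698323.26 = 2698938.51.
At (404125, 5702835): z = −575.2 − 2698146.3 + 2698938.51 = 217.0 m.

217 m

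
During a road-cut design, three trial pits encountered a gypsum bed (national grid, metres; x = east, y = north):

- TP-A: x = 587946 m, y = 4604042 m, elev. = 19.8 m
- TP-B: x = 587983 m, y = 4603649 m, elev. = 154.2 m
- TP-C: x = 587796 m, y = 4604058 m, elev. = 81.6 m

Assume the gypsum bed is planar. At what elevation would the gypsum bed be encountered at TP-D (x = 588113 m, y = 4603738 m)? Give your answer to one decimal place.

Two edge vectors: TP-A→TP-B = (37, -393, 134.4), TP-A→TP-C = (-150, 16, 61.8).
Normal n = (TP-A→TP-B) × (TP-A→TP-C) = (-26437.8, -22446.6, -58358).
So ∂z/∂x = −n_x/n_z = −0.453027863 and ∂z/∂y = −n_y/n_z = −0.384636211.
Intercept c from TP-A: 19.8 + 266355.92 + 1770881.27 = 2037256.99.
At (588113, 4603738): z = −266431.6 − 1770764.3 + 2037256.99 = 61.1 m.

61.1 m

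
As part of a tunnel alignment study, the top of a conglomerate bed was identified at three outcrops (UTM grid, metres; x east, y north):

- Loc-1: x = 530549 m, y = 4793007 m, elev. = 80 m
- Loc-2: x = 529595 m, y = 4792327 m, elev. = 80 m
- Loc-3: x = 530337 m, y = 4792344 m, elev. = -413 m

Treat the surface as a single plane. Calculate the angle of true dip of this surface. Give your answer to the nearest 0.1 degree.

Let the plane be z = a·x + b·y + c.
Loc-2−Loc-1: −954a − 680b = 0;  Loc-3−Loc-1: −212a − 663b = −493.
Solving gives a = −0.68649, b = 0.96310.
Gradient magnitude |∇z| = √(a² + b²) = √(0.47126 + 0.92756) = 1.18272.
True dip = arctan(1.18272) = 49.8°, dipping toward SE (azimuth ≈ 145°).

49.8°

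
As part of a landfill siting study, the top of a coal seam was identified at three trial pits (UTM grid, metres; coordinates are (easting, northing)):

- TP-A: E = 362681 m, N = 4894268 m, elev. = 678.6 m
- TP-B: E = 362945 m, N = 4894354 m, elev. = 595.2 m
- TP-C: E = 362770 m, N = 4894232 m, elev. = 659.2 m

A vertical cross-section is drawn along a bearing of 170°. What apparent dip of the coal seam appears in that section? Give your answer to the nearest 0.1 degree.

4.8°

Two edge vectors: TP-A→TP-B = (264, 86, -83.4), TP-A→TP-C = (89, -36, -19.4).
Normal n = (TP-A→TP-B) × (TP-A→TP-C) = (-4670.8, -2301, -17158).
So ∂z/∂E = −n_x/n_z = −0.27222 and ∂z/∂N = −n_y/n_z = −0.13411.
Unit vector along 170° is (sin 170°, cos 170°) = (0.1736, -0.9848).
Slope in that direction = a·(0.1736) + b·(-0.9848) = 0.08480.
Apparent dip = arctan|0.08480| = 4.8° (true dip is 16.9°, so apparent ≤ true as expected).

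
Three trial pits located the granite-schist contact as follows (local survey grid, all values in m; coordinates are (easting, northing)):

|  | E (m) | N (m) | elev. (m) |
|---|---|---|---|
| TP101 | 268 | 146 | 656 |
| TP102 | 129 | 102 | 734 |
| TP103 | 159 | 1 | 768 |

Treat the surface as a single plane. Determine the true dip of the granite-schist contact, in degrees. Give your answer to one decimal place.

Let the plane be z = a·E + b·N + c.
TP102−TP101: −139a − 44b = 78;  TP103−TP101: −109a − 145b = 112.
Solving gives a = −0.41552, b = −0.46006.
Gradient magnitude |∇z| = √(a² + b²) = √(0.17266 + 0.21165) = 0.61993.
True dip = arctan(0.61993) = 31.8°, dipping toward NE (azimuth ≈ 042°).

31.8°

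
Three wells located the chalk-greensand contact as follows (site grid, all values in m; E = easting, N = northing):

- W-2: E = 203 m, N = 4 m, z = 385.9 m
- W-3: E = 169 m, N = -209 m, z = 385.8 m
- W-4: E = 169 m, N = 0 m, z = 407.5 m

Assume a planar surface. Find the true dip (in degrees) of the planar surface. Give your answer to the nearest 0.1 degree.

Let the plane be z = a·E + b·N + c.
W-3−W-2: −34a − 213b = −0.1;  W-4−W-2: −34a − 4b = 21.6.
Solving gives a = −0.64751, b = 0.10383.
Gradient magnitude |∇z| = √(a² + b²) = √(0.41927 + 0.01078) = 0.65578.
True dip = arctan(0.65578) = 33.3°, dipping toward E (azimuth ≈ 099°).

33.3°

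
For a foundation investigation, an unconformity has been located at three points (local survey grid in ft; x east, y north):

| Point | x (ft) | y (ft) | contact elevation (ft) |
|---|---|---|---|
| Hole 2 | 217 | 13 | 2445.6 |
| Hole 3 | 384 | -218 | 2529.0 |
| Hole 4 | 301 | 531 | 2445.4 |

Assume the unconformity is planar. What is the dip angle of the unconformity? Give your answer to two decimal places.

Let the plane be z = a·x + b·y + c.
Hole 3−Hole 2: 167a − 231b = 83.4;  Hole 4−Hole 2: 84a + 518b = −0.2.
Solving gives a = 0.40747, b = −0.06646.
Gradient magnitude |∇z| = √(a² + b²) = √(0.16603 + 0.00442) = 0.41285.
True dip = arctan(0.41285) = 22.43°, dipping toward W (azimuth ≈ 279°).

22.43°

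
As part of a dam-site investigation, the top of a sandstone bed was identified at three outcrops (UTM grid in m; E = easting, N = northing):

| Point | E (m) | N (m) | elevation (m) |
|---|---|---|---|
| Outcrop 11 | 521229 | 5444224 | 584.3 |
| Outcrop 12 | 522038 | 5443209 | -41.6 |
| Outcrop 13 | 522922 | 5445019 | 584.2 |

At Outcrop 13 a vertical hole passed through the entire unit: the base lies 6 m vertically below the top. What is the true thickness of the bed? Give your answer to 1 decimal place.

Two edge vectors: Outcrop 11→Outcrop 12 = (809, -1015, -625.9), Outcrop 11→Outcrop 13 = (1693, 795, -0.1).
Normal n = (Outcrop 11→Outcrop 12) × (Outcrop 11→Outcrop 13) = (497692, -1059567.8, 2361550).
So ∂z/∂E = −n_x/n_z = −0.21075 and ∂z/∂N = −n_y/n_z = 0.44867.
|∇z| = √(a²+b²) = 0.49571, so dip δ = arctan(0.49571) = 26.37°.
True thickness = vertical thickness × cos δ = 6 × cos 26.37° = 5.4 m.

5.4 m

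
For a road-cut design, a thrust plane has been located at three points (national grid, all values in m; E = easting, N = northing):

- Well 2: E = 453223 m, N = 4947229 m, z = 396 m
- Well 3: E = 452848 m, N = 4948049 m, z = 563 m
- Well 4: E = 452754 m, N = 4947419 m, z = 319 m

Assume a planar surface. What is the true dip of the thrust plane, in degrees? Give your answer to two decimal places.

Two edge vectors: Well 2→Well 3 = (-375, 820, 167), Well 2→Well 4 = (-469, 190, -77).
Normal n = (Well 2→Well 3) × (Well 2→Well 4) = (-94870, -107198, 313330).
So ∂z/∂E = −n_x/n_z = 0.30278 and ∂z/∂N = −n_y/n_z = 0.34212.
Gradient magnitude |∇z| = √(a² + b²) = √(0.09168 + 0.11705) = 0.45686.
True dip = arctan(0.45686) = 24.55°, dipping toward SW (azimuth ≈ 222°).

24.55°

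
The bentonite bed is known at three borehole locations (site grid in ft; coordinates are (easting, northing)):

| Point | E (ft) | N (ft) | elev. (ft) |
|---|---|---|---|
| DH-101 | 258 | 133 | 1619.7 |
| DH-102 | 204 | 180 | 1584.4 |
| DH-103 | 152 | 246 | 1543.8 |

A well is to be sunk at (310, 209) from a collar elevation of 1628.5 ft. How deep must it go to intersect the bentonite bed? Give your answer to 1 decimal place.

13.4 ft

Two edge vectors: DH-101→DH-102 = (-54, 47, -35.3), DH-101→DH-103 = (-106, 113, -75.9).
Normal n = (DH-101→DH-102) × (DH-101→DH-103) = (421.6, -356.8, -1120).
So ∂z/∂E = −n_x/n_z = 0.37643 and ∂z/∂N = −n_y/n_z = −0.31857.
Intercept c from DH-101: 1619.7 − 97.12 + 42.37 = 1564.95.
At (310, 209): z_contact = 116.69 − 66.58 + 1564.95 = 1615.06 ft.
Depth below ground = 1628.5 − 1615.06 = 13.4 ft.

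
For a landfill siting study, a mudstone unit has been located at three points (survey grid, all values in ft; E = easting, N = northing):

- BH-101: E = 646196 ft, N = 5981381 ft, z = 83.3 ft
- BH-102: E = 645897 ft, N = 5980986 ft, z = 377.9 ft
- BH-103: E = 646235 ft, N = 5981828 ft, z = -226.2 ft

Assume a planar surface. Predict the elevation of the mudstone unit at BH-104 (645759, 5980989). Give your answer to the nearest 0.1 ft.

386.9 ft

Two edge vectors: BH-101→BH-102 = (-299, -395, 294.6), BH-101→BH-103 = (39, 447, -309.5).
Normal n = (BH-101→BH-102) × (BH-101→BH-103) = (-9433.7, -81051.1, -118248).
So ∂z/∂E = −n_x/n_z = −0.079778939 and ∂z/∂N = −n_y/n_z = −0.685433157.
Intercept c from BH-101: 83.3 + 51552.83 + 4099836.86 = 4151473.00.
At (645759, 5980989): z = −51518.0 − 4099568.2 + 4151473.00 = 386.9 ft.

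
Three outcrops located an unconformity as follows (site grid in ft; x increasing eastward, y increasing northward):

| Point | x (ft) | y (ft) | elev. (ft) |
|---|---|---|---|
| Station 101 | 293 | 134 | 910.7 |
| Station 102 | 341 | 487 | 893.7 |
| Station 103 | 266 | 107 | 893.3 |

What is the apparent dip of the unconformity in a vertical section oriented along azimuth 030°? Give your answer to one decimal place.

Two edge vectors: Station 101→Station 102 = (48, 353, -17), Station 101→Station 103 = (-27, -27, -17.4).
Normal n = (Station 101→Station 102) × (Station 101→Station 103) = (-6601.2, 1294.2, 8235).
So ∂z/∂x = −n_x/n_z = 0.80160 and ∂z/∂y = −n_y/n_z = −0.15716.
Unit vector along 030° is (sin 30°, cos 30°) = (0.5000, 0.8660).
Slope in that direction = a·(0.5000) + b·(0.8660) = 0.26470.
Apparent dip = arctan|0.26470| = 14.8° (true dip is 39.2°, so apparent ≤ true as expected).

14.8°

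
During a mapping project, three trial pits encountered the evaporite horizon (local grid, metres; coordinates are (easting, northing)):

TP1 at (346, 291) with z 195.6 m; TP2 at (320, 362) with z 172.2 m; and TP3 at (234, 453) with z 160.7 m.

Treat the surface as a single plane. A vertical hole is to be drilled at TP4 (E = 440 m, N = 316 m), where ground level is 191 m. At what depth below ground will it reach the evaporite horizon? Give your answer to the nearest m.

Let the plane be z = a·E + b·N + c.
TP2−TP1: −26a + 71b = −23.4;  TP3−TP1: −112a + 162b = −34.9.
Solving gives a = −0.35104, b = −0.45813.
Then c = 195.6 − a·346 − b·291 = 450.38.
At (440, 316): z_contact = −154.5 − 144.8 + 450.38 = 151.1 m.
Depth below ground = 191 − 151.1 = 40 m.

40 m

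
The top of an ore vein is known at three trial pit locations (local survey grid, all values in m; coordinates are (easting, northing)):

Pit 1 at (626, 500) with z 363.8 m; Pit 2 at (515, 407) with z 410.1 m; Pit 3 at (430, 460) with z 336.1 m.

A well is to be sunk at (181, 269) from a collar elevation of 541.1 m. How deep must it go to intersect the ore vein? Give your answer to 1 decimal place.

116.7 m

Two edge vectors: Pit 1→Pit 2 = (-111, -93, 46.3), Pit 1→Pit 3 = (-196, -40, -27.7).
Normal n = (Pit 1→Pit 2) × (Pit 1→Pit 3) = (4428.1, -12149.5, -13788).
So ∂z/∂E = −n_x/n_z = 0.32116 and ∂z/∂N = −n_y/n_z = −0.88116.
Intercept c from Pit 1: 363.8 − 201.04 + 440.58 = 603.34.
At (181, 269): z_contact = 58.13 − 237.03 + 603.34 = 424.43 m.
Depth below ground = 541.1 − 424.43 = 116.7 m.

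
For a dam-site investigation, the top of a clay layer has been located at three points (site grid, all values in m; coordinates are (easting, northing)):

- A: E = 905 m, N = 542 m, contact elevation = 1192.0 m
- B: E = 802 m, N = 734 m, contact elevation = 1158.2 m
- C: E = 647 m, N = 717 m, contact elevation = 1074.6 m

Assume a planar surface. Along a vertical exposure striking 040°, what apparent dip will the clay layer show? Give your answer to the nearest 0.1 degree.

22.8°

Two edge vectors: A→B = (-103, 192, -33.8), A→C = (-258, 175, -117.4).
Normal n = (A→B) × (A→C) = (-16625.8, -3371.8, 31511).
So ∂z/∂E = −n_x/n_z = 0.52762 and ∂z/∂N = −n_y/n_z = 0.10700.
Unit vector along 040° is (sin 40°, cos 40°) = (0.6428, 0.7660).
Slope in that direction = a·(0.6428) + b·(0.7660) = 0.42112.
Apparent dip = arctan|0.42112| = 22.8° (true dip is 28.3°, so apparent ≤ true as expected).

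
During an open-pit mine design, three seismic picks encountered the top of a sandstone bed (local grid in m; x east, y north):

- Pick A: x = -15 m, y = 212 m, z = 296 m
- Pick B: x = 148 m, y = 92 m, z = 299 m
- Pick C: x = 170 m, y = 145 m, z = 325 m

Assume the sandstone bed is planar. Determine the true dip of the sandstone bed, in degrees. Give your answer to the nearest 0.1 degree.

25.2°

Let the plane be z = a·x + b·y + c.
Pick B−Pick A: 163a − 120b = 3;  Pick C−Pick A: 185a − 67b = 29.
Solving gives a = 0.29072, b = 0.36989.
Gradient magnitude |∇z| = √(a² + b²) = √(0.08452 + 0.13682) = 0.47046.
True dip = arctan(0.47046) = 25.2°, dipping toward SW (azimuth ≈ 218°).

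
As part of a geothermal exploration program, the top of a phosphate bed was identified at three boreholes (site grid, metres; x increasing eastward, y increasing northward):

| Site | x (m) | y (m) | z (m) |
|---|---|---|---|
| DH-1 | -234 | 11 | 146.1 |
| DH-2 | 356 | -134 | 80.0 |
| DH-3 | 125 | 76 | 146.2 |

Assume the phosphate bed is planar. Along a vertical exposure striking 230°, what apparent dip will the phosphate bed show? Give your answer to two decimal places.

Two edge vectors: DH-1→DH-2 = (590, -145, -66.1), DH-1→DH-3 = (359, 65, 0.1).
Normal n = (DH-1→DH-2) × (DH-1→DH-3) = (4282, -23788.9, 90405).
So ∂z/∂x = −n_x/n_z = −0.04736 and ∂z/∂y = −n_y/n_z = 0.26314.
Unit vector along 230° is (sin 230°, cos 230°) = (-0.7660, -0.6428).
Slope in that direction = a·(-0.7660) + b·(-0.6428) = −0.13286.
Apparent dip = arctan|0.13286| = 7.57° (true dip is 15.0°, so apparent ≤ true as expected).

7.57°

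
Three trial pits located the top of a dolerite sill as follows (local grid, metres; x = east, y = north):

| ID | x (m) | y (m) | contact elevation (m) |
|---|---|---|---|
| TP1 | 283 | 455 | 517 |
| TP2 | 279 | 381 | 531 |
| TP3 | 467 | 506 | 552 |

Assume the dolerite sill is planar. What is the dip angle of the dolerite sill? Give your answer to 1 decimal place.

Let the plane be z = a·x + b·y + c.
TP2−TP1: −4a − 74b = 14;  TP3−TP1: 184a + 51b = 35.
Solving gives a = 0.24635, b = −0.20251.
Gradient magnitude |∇z| = √(a² + b²) = √(0.06069 + 0.04101) = 0.31890.
True dip = arctan(0.31890) = 17.7°, dipping toward NW (azimuth ≈ 309°).

17.7°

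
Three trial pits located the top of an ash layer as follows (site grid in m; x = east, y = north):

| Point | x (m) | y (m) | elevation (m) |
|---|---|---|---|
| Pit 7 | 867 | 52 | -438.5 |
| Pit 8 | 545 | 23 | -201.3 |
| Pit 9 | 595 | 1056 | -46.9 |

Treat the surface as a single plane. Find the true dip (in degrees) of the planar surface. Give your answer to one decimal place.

37.8°

Let the plane be z = a·x + b·y + c.
Pit 8−Pit 7: −322a − 29b = 237.2;  Pit 9−Pit 7: −272a + 1004b = 391.6.
Solving gives a = −0.75339, b = 0.18593.
Gradient magnitude |∇z| = √(a² + b²) = √(0.56760 + 0.03457) = 0.77600.
True dip = arctan(0.77600) = 37.8°, dipping toward ESE (azimuth ≈ 104°).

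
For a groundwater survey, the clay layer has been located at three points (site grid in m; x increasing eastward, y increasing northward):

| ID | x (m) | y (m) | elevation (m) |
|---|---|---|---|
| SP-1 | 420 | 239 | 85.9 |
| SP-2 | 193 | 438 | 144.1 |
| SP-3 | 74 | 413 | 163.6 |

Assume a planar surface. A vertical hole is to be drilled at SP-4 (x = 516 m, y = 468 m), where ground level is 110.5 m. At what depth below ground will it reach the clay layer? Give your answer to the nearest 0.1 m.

Let the plane be z = a·x + b·y + c.
SP-2−SP-1: −227a + 199b = 58.2;  SP-3−SP-1: −346a + 174b = 77.7.
Solving gives a = −0.18175, b = 0.08514.
Then c = 85.9 − a·420 − b·239 = 141.89.
At (516, 468): z_contact = −93.78 + 39.84 + 141.89 = 87.95 m.
Depth below ground = 110.5 − 87.95 = 22.6 m.

22.6 m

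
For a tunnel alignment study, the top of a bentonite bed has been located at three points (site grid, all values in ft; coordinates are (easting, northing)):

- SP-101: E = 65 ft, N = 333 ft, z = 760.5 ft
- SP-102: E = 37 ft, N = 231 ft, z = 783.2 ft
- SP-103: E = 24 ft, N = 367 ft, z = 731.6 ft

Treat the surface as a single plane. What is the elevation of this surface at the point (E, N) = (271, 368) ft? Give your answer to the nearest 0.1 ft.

Two edge vectors: SP-101→SP-102 = (-28, -102, 22.7), SP-101→SP-103 = (-41, 34, -28.9).
Normal n = (SP-101→SP-102) × (SP-101→SP-103) = (2176, -1739.9, -5134).
So ∂z/∂E = −n_x/n_z = 0.42384 and ∂z/∂N = −n_y/n_z = −0.33890.
Intercept c from SP-101: 760.5 − 27.55 + 112.85 = 845.80.
At (271, 368): z = 114.9 − 124.7 + 845.80 = 835.9 ft.

835.9 ft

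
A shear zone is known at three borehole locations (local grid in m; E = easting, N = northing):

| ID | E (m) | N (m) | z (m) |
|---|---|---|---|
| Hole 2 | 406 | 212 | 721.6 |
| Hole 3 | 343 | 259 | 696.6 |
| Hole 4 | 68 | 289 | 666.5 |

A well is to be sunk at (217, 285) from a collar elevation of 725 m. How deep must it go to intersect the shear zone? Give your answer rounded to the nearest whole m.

Two edge vectors: Hole 2→Hole 3 = (-63, 47, -25), Hole 2→Hole 4 = (-338, 77, -55.1).
Normal n = (Hole 2→Hole 3) × (Hole 2→Hole 4) = (-664.7, 4978.7, 11035).
So ∂z/∂E = −n_x/n_z = 0.06024 and ∂z/∂N = −n_y/n_z = −0.45117.
Intercept c from Hole 2: 721.6 − 24.46 + 95.65 = 792.79.
At (217, 285): z_contact = 13.1 − 128.6 + 792.79 = 677.3 m.
Depth below ground = 725 − 677.3 = 48 m.

48 m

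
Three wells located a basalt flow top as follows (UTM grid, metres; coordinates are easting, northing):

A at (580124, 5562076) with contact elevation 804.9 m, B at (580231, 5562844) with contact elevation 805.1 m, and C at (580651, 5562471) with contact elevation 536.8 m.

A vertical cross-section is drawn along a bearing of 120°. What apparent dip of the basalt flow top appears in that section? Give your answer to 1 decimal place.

28.0°

Two edge vectors: A→B = (107, 768, 0.2), A→C = (527, 395, -268.1).
Normal n = (A→B) × (A→C) = (-205979.8, 28792.1, -362471).
So ∂z/∂easting = −n_x/n_z = −0.56827 and ∂z/∂northing = −n_y/n_z = 0.07943.
Unit vector along 120° is (sin 120°, cos 120°) = (0.8660, -0.5000).
Slope in that direction = a·(0.8660) + b·(-0.5000) = −0.53185.
Apparent dip = arctan|0.53185| = 28.0° (true dip is 29.8°, so apparent ≤ true as expected).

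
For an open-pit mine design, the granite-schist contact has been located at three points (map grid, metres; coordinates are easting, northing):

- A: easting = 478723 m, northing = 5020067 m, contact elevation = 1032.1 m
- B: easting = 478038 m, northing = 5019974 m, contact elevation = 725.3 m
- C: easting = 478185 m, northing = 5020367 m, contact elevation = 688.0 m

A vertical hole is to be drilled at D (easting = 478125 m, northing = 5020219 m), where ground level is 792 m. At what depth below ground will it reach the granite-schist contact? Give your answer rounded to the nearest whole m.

Let the plane be z = a·easting + b·northing + c.
B−A: −685a − 93b = −306.8;  C−A: −538a + 300b = −344.1.
Solving gives a = 0.48541994, b = −0.27648023.
Then c = 1032.1 − a·478723 − b·5020067 = 1156599.70.
At (478125, 5020219): z_contact = 232091.4 − 1387991.3 + 1156599.70 = 699.8 m.
Depth below ground = 792 − 699.8 = 92 m.

92 m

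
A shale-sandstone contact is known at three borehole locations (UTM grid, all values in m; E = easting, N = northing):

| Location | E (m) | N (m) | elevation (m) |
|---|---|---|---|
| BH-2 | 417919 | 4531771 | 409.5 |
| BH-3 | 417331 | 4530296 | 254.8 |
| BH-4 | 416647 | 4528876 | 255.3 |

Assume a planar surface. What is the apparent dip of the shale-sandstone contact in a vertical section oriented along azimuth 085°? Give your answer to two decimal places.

50.41°

Two edge vectors: BH-2→BH-3 = (-588, -1475, -154.7), BH-2→BH-4 = (-1272, -2895, -154.2).
Normal n = (BH-2→BH-3) × (BH-2→BH-4) = (-220411.5, 106108.8, -173940).
So ∂z/∂E = −n_x/n_z = −1.26717 and ∂z/∂N = −n_y/n_z = 0.61003.
Unit vector along 085° is (sin 85°, cos 85°) = (0.9962, 0.0872).
Slope in that direction = a·(0.9962) + b·(0.0872) = −1.20918.
Apparent dip = arctan|1.20918| = 50.41° (true dip is 54.6°, so apparent ≤ true as expected).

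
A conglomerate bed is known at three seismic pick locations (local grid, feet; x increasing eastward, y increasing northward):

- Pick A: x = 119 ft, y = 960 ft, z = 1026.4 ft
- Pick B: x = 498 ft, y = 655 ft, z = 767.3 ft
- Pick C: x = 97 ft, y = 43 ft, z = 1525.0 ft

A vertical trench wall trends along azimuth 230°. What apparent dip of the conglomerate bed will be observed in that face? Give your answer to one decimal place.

49.6°

Two edge vectors: Pick A→Pick B = (379, -305, -259.1), Pick A→Pick C = (-22, -917, 498.6).
Normal n = (Pick A→Pick B) × (Pick A→Pick C) = (-389667.7, -183269.2, -354253).
So ∂z/∂x = −n_x/n_z = −1.09997 and ∂z/∂y = −n_y/n_z = −0.51734.
Unit vector along 230° is (sin 230°, cos 230°) = (-0.7660, -0.6428).
Slope in that direction = a·(-0.7660) + b·(-0.6428) = 1.17517.
Apparent dip = arctan|1.17517| = 49.6° (true dip is 50.6°, so apparent ≤ true as expected).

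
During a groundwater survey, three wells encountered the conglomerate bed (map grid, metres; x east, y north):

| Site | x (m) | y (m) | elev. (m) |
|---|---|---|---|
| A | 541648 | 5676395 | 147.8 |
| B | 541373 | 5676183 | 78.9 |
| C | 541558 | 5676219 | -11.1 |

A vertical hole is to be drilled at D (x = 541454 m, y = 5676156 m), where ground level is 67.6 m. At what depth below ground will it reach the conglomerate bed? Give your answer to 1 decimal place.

Two edge vectors: A→B = (-275, -212, -68.9), A→C = (-90, -176, -158.9).
Normal n = (A→B) × (A→C) = (21560.4, -37496.5, 29320).
So ∂z/∂x = −n_x/n_z = −0.735347885 and ∂z/∂y = −n_y/n_z = 1.278871078.
Intercept c from A: 147.8 + 398299.71 − 7259377.39 = −6860929.88.
At (541454, 5676156): z_contact = −398157.05 + 7259071.74 − 6860929.88 = -15.19 m.
Depth below ground = 67.6 − (-15.19) = 82.8 m.

82.8 m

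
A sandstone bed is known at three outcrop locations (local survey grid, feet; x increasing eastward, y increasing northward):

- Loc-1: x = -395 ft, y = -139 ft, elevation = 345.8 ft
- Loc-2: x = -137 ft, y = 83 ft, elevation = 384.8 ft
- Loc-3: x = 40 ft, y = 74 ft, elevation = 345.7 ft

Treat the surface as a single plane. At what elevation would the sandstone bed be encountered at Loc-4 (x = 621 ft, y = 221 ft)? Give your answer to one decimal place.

289.4 ft

Two edge vectors: Loc-1→Loc-2 = (258, 222, 39), Loc-1→Loc-3 = (435, 213, -0.1).
Normal n = (Loc-1→Loc-2) × (Loc-1→Loc-3) = (-8329.2, 16990.8, -41616).
So ∂z/∂x = −n_x/n_z = −0.20014 and ∂z/∂y = −n_y/n_z = 0.40828.
Intercept c from Loc-1: 345.8 − 79.06 + 56.75 = 323.49.
At (621, 221): z = −124.3 + 90.2 + 323.49 = 289.4 ft.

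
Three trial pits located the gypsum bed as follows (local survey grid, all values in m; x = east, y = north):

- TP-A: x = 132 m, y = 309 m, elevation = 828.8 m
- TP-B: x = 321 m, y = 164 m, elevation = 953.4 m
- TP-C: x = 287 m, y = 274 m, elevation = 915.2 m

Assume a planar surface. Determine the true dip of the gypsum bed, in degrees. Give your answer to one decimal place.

28.7°

Let the plane be z = a·x + b·y + c.
TP-B−TP-A: 189a − 145b = 124.6;  TP-C−TP-A: 155a − 35b = 86.4.
Solving gives a = 0.51494, b = −0.18811.
Gradient magnitude |∇z| = √(a² + b²) = √(0.26517 + 0.03538) = 0.54823.
True dip = arctan(0.54823) = 28.7°, dipping toward WNW (azimuth ≈ 290°).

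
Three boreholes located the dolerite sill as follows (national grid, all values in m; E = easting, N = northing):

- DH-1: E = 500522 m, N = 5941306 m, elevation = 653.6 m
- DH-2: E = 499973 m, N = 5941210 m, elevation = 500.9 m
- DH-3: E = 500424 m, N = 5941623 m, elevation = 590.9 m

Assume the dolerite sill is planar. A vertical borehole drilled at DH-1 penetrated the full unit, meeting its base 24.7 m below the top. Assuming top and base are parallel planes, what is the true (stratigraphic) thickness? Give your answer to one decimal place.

23.6 m

Two edge vectors: DH-1→DH-2 = (-549, -96, -152.7), DH-1→DH-3 = (-98, 317, -62.7).
Normal n = (DH-1→DH-2) × (DH-1→DH-3) = (54425.1, -19457.7, -183441).
So ∂z/∂E = −n_x/n_z = 0.29669 and ∂z/∂N = −n_y/n_z = −0.10607.
|∇z| = √(a²+b²) = 0.31508, so dip δ = arctan(0.31508) = 17.49°.
True thickness = vertical thickness × cos δ = 24.7 × cos 17.49° = 23.6 m.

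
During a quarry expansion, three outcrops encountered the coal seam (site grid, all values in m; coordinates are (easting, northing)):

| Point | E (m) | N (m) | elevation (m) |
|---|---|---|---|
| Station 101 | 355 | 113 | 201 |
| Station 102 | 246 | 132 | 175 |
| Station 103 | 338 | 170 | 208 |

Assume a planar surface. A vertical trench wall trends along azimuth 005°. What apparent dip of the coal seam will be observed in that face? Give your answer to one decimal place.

12.8°

Let the plane be z = a·E + b·N + c.
Station 102−Station 101: −109a + 19b = −26;  Station 103−Station 101: −17a + 57b = 7.
Solving gives a = 0.27419, b = 0.20458.
Unit vector along 005° is (sin 5°, cos 5°) = (0.0872, 0.9962).
Slope in that direction = a·(0.0872) + b·(0.9962) = 0.22770.
Apparent dip = arctan|0.22770| = 12.8° (true dip is 18.9°, so apparent ≤ true as expected).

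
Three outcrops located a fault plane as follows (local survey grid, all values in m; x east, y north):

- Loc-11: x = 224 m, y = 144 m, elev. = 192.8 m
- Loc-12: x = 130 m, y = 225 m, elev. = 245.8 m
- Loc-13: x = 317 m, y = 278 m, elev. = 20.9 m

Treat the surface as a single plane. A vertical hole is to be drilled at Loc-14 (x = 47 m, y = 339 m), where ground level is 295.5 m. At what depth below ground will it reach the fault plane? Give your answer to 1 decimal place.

26.6 m

Let the plane be z = a·x + b·y + c.
Loc-12−Loc-11: −94a + 81b = 53;  Loc-13−Loc-11: 93a + 134b = −171.9.
Solving gives a = −1.04456, b = −0.55788.
Then c = 192.8 − a·224 − b·144 = 507.12.
At (47, 339): z_contact = −49.09 − 189.12 + 507.12 = 268.90 m.
Depth below ground = 295.5 − 268.90 = 26.6 m.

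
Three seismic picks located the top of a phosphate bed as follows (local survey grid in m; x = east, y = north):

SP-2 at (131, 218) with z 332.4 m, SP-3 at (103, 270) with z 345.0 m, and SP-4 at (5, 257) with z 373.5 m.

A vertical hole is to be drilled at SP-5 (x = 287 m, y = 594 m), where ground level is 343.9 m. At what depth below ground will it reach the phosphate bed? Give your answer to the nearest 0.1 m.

28.4 m

Let the plane be z = a·x + b·y + c.
SP-3−SP-2: −28a + 52b = 12.6;  SP-4−SP-2: −126a + 39b = 41.1.
Solving gives a = −0.30143, b = 0.08000.
Then c = 332.4 − a·131 − b·218 = 354.45.
At (287, 594): z_contact = −86.51 + 47.52 + 354.45 = 315.46 m.
Depth below ground = 343.9 − 315.46 = 28.4 m.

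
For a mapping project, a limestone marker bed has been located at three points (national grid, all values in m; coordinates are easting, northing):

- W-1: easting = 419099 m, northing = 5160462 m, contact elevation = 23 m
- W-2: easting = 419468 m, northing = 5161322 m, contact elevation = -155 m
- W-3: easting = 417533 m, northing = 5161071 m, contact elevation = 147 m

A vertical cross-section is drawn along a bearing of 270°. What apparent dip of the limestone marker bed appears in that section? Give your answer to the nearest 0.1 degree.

7.8°

Two edge vectors: W-1→W-2 = (369, 860, -178), W-1→W-3 = (-1566, 609, 124).
Normal n = (W-1→W-2) × (W-1→W-3) = (215042, 232992, 1571481).
So ∂z/∂easting = −n_x/n_z = −0.13684 and ∂z/∂northing = −n_y/n_z = −0.14826.
Unit vector along 270° is (sin 270°, cos 270°) = (-1.0000, -0.0000).
Slope in that direction = a·(-1.0000) + b·(-0.0000) = 0.13684.
Apparent dip = arctan|0.13684| = 7.8° (true dip is 11.4°, so apparent ≤ true as expected).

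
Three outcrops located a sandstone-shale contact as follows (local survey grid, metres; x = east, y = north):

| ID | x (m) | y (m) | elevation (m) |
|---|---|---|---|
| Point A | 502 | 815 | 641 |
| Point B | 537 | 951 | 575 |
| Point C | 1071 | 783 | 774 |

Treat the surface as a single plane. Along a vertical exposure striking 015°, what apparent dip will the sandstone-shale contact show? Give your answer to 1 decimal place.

Two edge vectors: Point A→Point B = (35, 136, -66), Point A→Point C = (569, -32, 133).
Normal n = (Point A→Point B) × (Point A→Point C) = (15976, -42209, -78504).
So ∂z/∂x = −n_x/n_z = 0.20351 and ∂z/∂y = −n_y/n_z = −0.53767.
Unit vector along 015° is (sin 15°, cos 15°) = (0.2588, 0.9659).
Slope in that direction = a·(0.2588) + b·(0.9659) = −0.46668.
Apparent dip = arctan|0.46668| = 25.0° (true dip is 29.9°, so apparent ≤ true as expected).

25.0°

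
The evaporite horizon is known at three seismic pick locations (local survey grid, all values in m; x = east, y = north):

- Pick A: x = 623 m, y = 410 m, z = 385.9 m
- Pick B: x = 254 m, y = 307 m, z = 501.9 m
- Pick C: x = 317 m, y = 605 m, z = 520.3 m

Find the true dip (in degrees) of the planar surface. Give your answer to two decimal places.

20.70°

Two edge vectors: Pick A→Pick B = (-369, -103, 116), Pick A→Pick C = (-306, 195, 134.4).
Normal n = (Pick A→Pick B) × (Pick A→Pick C) = (-36463.2, 14097.6, -103473).
So ∂z/∂x = −n_x/n_z = −0.35239 and ∂z/∂y = −n_y/n_z = 0.13624.
Gradient magnitude |∇z| = √(a² + b²) = √(0.12418 + 0.01856) = 0.37781.
True dip = arctan(0.37781) = 20.70°, dipping toward ESE (azimuth ≈ 111°).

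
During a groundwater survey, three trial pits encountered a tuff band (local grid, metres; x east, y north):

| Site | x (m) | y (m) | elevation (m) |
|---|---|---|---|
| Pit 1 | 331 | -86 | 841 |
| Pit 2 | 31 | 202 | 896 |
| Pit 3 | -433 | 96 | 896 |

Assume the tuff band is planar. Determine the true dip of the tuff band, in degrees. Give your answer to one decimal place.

Two edge vectors: Pit 1→Pit 2 = (-300, 288, 55), Pit 1→Pit 3 = (-764, 182, 55).
Normal n = (Pit 1→Pit 2) × (Pit 1→Pit 3) = (5830, -25520, 165432).
So ∂z/∂x = −n_x/n_z = −0.03524 and ∂z/∂y = −n_y/n_z = 0.15426.
Gradient magnitude |∇z| = √(a² + b²) = √(0.00124 + 0.02380) = 0.15824.
True dip = arctan(0.15824) = 9.0°, dipping toward SSE (azimuth ≈ 167°).

9.0°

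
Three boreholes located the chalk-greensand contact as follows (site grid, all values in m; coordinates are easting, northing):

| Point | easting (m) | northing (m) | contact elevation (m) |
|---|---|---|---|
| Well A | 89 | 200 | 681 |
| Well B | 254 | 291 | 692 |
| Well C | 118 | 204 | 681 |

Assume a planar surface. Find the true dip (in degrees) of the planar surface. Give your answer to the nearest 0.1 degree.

9.2°

Two edge vectors: Well A→Well B = (165, 91, 11), Well A→Well C = (29, 4, 0).
Normal n = (Well A→Well B) × (Well A→Well C) = (-44, 319, -1979).
So ∂z/∂easting = −n_x/n_z = −0.02223 and ∂z/∂northing = −n_y/n_z = 0.16119.
Gradient magnitude |∇z| = √(a² + b²) = √(0.00049 + 0.02598) = 0.16272.
True dip = arctan(0.16272) = 9.2°, dipping toward S (azimuth ≈ 172°).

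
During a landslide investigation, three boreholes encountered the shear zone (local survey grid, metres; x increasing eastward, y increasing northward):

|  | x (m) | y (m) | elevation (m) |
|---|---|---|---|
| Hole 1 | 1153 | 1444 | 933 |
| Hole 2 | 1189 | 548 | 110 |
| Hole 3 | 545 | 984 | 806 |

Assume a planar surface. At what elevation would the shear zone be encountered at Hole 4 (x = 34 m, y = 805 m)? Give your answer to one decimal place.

886.0 m

Let the plane be z = a·x + b·y + c.
Hole 2−Hole 1: 36a − 896b = −823;  Hole 3−Hole 1: −608a − 460b = −127.
Solving gives a = −0.471717, b = 0.899574.
Then c = 933 − a·1153 − b·1444 = 177.91.
At (34, 805): z = −16.0 + 724.2 + 177.91 = 886.0 m.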